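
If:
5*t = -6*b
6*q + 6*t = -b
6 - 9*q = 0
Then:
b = 20/31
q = 2/3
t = -24/31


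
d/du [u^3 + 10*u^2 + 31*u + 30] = 3*u^2 + 20*u + 31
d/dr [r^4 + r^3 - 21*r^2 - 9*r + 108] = 4*r^3 + 3*r^2 - 42*r - 9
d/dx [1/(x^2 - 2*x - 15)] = 2*(1 - x)/(-x^2 + 2*x + 15)^2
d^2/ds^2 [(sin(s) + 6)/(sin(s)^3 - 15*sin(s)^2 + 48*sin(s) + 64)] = (-4*sin(s)^4 - 69*sin(s)^3 + 120*sin(s)^2 - 514*sin(s) + 516)/((sin(s) - 8)^4*(sin(s) + 1)^2)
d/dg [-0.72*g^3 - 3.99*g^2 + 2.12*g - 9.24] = -2.16*g^2 - 7.98*g + 2.12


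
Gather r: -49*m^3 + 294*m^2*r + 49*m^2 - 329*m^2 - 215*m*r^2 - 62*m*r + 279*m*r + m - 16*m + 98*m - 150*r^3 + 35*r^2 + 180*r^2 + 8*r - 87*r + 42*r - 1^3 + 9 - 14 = -49*m^3 - 280*m^2 + 83*m - 150*r^3 + r^2*(215 - 215*m) + r*(294*m^2 + 217*m - 37) - 6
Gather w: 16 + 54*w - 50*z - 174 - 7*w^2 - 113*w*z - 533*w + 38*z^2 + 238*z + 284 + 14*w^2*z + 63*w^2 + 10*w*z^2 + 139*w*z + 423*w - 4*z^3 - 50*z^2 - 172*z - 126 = w^2*(14*z + 56) + w*(10*z^2 + 26*z - 56) - 4*z^3 - 12*z^2 + 16*z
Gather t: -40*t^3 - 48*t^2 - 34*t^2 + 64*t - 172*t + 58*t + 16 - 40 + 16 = -40*t^3 - 82*t^2 - 50*t - 8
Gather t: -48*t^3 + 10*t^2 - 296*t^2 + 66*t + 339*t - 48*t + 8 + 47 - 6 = -48*t^3 - 286*t^2 + 357*t + 49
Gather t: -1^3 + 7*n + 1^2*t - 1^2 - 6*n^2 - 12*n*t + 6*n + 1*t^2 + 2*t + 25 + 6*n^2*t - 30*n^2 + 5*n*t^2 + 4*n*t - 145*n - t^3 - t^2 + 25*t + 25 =-36*n^2 + 5*n*t^2 - 132*n - t^3 + t*(6*n^2 - 8*n + 28) + 48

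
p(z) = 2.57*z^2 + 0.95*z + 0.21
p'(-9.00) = -45.31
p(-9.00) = 199.83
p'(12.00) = 62.63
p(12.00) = 381.69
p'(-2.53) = -12.05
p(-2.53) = 14.26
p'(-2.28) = -10.77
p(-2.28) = 11.40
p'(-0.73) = -2.80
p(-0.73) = 0.89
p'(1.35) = 7.89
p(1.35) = 6.18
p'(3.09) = 16.83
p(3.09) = 27.68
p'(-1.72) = -7.89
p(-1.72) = 6.18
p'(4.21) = 22.59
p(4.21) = 49.76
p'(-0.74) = -2.85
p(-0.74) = 0.91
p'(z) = 5.14*z + 0.95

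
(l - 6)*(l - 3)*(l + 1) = l^3 - 8*l^2 + 9*l + 18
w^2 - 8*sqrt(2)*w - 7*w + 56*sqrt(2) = (w - 7)*(w - 8*sqrt(2))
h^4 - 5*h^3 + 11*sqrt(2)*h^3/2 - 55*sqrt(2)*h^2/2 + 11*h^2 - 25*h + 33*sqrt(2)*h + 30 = (h - 3)*(h - 2)*(h + sqrt(2)/2)*(h + 5*sqrt(2))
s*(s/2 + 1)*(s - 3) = s^3/2 - s^2/2 - 3*s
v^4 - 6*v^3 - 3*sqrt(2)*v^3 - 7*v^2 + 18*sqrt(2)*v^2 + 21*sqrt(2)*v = v*(v - 7)*(v + 1)*(v - 3*sqrt(2))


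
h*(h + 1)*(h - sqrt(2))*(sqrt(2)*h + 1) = sqrt(2)*h^4 - h^3 + sqrt(2)*h^3 - sqrt(2)*h^2 - h^2 - sqrt(2)*h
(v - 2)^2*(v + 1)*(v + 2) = v^4 - v^3 - 6*v^2 + 4*v + 8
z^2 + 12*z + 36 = (z + 6)^2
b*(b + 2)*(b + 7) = b^3 + 9*b^2 + 14*b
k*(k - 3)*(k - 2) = k^3 - 5*k^2 + 6*k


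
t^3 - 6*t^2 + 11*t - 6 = (t - 3)*(t - 2)*(t - 1)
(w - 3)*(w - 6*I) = w^2 - 3*w - 6*I*w + 18*I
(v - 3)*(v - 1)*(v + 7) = v^3 + 3*v^2 - 25*v + 21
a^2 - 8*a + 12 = (a - 6)*(a - 2)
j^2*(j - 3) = j^3 - 3*j^2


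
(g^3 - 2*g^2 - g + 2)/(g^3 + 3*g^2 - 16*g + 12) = (g + 1)/(g + 6)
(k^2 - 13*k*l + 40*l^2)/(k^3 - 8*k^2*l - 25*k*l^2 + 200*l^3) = 1/(k + 5*l)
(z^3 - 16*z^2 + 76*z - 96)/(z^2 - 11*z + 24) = (z^2 - 8*z + 12)/(z - 3)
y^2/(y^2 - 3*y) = y/(y - 3)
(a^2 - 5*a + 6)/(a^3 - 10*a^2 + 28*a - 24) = (a - 3)/(a^2 - 8*a + 12)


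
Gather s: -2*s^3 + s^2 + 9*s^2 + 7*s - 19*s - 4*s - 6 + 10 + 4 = -2*s^3 + 10*s^2 - 16*s + 8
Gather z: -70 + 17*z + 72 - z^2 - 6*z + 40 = -z^2 + 11*z + 42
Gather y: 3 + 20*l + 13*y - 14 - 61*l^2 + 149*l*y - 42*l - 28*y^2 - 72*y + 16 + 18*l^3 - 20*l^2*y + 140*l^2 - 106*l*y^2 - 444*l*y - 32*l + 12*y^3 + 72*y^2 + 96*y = 18*l^3 + 79*l^2 - 54*l + 12*y^3 + y^2*(44 - 106*l) + y*(-20*l^2 - 295*l + 37) + 5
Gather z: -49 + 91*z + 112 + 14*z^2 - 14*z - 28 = 14*z^2 + 77*z + 35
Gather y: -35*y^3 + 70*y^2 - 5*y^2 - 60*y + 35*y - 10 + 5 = -35*y^3 + 65*y^2 - 25*y - 5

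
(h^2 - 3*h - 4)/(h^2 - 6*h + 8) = (h + 1)/(h - 2)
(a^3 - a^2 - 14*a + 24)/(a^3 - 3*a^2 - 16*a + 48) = (a - 2)/(a - 4)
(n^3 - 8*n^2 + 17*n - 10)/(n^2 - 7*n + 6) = (n^2 - 7*n + 10)/(n - 6)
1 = 1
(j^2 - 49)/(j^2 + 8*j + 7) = (j - 7)/(j + 1)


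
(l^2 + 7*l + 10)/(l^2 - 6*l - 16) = (l + 5)/(l - 8)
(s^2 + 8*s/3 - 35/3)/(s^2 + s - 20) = (s - 7/3)/(s - 4)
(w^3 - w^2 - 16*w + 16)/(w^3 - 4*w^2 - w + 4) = (w + 4)/(w + 1)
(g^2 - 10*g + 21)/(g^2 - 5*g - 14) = (g - 3)/(g + 2)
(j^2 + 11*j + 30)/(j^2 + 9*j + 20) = (j + 6)/(j + 4)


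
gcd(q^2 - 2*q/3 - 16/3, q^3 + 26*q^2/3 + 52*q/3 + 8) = q + 2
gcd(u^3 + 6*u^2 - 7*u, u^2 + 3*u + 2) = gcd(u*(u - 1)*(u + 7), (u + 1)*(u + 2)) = 1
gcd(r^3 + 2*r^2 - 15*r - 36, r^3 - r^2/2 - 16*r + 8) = r - 4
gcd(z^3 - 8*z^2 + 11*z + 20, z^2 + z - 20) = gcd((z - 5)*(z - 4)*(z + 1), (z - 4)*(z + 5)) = z - 4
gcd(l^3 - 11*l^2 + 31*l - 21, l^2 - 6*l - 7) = l - 7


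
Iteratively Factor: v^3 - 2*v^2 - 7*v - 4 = (v + 1)*(v^2 - 3*v - 4) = (v - 4)*(v + 1)*(v + 1)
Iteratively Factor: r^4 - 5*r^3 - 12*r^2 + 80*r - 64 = (r - 4)*(r^3 - r^2 - 16*r + 16) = (r - 4)*(r + 4)*(r^2 - 5*r + 4) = (r - 4)^2*(r + 4)*(r - 1)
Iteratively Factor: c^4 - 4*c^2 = (c)*(c^3 - 4*c) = c*(c + 2)*(c^2 - 2*c) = c^2*(c + 2)*(c - 2)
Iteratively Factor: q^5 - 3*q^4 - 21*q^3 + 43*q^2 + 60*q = (q)*(q^4 - 3*q^3 - 21*q^2 + 43*q + 60) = q*(q - 3)*(q^3 - 21*q - 20) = q*(q - 5)*(q - 3)*(q^2 + 5*q + 4) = q*(q - 5)*(q - 3)*(q + 4)*(q + 1)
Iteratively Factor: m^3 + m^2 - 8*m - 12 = (m + 2)*(m^2 - m - 6) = (m - 3)*(m + 2)*(m + 2)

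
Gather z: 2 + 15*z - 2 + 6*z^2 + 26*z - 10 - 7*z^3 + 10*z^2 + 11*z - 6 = -7*z^3 + 16*z^2 + 52*z - 16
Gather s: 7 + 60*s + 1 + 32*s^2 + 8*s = 32*s^2 + 68*s + 8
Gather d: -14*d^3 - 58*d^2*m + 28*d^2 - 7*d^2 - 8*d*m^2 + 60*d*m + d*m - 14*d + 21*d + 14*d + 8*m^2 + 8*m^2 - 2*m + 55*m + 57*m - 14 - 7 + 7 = -14*d^3 + d^2*(21 - 58*m) + d*(-8*m^2 + 61*m + 21) + 16*m^2 + 110*m - 14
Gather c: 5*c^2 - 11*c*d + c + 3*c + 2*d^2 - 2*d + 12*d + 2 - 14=5*c^2 + c*(4 - 11*d) + 2*d^2 + 10*d - 12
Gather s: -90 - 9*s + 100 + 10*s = s + 10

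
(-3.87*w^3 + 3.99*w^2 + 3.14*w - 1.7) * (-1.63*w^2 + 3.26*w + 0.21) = 6.3081*w^5 - 19.1199*w^4 + 7.0765*w^3 + 13.8453*w^2 - 4.8826*w - 0.357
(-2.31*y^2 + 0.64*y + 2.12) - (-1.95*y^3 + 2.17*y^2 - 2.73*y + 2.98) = 1.95*y^3 - 4.48*y^2 + 3.37*y - 0.86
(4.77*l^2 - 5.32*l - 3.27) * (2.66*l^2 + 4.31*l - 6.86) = 12.6882*l^4 + 6.40749999999999*l^3 - 64.3496*l^2 + 22.4015*l + 22.4322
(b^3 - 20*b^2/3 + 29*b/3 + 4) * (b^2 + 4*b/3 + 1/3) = b^5 - 16*b^4/3 + 10*b^3/9 + 44*b^2/3 + 77*b/9 + 4/3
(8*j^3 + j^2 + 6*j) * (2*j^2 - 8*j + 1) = 16*j^5 - 62*j^4 + 12*j^3 - 47*j^2 + 6*j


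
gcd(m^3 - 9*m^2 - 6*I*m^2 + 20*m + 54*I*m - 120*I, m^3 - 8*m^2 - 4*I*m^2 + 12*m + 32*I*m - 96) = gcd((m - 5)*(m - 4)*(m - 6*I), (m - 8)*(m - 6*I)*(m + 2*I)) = m - 6*I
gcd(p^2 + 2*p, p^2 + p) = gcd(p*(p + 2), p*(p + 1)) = p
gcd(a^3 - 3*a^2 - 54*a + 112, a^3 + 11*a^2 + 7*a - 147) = a + 7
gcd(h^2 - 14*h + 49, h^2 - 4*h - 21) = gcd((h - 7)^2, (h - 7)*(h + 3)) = h - 7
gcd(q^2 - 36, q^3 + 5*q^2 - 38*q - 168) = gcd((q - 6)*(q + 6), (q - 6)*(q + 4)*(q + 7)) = q - 6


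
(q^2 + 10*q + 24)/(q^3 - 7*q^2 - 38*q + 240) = (q + 4)/(q^2 - 13*q + 40)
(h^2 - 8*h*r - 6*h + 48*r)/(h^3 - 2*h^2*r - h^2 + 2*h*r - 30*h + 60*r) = (-h + 8*r)/(-h^2 + 2*h*r - 5*h + 10*r)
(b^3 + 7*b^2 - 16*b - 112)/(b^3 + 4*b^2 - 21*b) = (b^2 - 16)/(b*(b - 3))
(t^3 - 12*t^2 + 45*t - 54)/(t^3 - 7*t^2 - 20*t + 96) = (t^2 - 9*t + 18)/(t^2 - 4*t - 32)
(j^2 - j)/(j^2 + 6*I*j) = (j - 1)/(j + 6*I)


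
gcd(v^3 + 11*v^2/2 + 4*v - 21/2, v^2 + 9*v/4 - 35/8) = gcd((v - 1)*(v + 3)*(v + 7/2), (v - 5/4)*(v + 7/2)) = v + 7/2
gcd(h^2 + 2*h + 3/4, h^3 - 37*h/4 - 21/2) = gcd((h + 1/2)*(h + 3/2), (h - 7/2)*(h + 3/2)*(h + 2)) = h + 3/2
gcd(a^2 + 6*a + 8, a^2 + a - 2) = a + 2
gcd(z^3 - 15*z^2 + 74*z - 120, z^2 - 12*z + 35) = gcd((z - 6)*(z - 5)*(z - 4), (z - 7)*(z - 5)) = z - 5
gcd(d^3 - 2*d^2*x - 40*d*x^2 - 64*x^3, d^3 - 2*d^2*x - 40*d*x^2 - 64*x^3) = -d^3 + 2*d^2*x + 40*d*x^2 + 64*x^3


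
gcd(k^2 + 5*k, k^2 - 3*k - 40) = k + 5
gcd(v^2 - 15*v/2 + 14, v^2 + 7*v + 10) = 1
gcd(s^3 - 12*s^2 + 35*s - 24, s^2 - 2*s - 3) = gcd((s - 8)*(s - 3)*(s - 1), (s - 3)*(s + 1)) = s - 3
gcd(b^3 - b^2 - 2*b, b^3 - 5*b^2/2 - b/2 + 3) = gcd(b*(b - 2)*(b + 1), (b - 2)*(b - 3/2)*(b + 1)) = b^2 - b - 2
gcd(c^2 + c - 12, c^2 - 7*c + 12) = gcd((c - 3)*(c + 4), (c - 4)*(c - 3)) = c - 3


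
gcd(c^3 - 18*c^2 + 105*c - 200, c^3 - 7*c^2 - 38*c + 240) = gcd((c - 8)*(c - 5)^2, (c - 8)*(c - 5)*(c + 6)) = c^2 - 13*c + 40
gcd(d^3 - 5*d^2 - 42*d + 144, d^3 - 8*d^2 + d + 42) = d - 3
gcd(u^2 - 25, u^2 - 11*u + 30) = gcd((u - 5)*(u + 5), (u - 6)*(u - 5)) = u - 5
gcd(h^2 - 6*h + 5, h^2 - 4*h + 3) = h - 1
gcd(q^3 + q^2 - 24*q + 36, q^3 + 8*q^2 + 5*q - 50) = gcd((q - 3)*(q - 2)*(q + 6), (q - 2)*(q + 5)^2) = q - 2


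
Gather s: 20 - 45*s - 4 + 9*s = 16 - 36*s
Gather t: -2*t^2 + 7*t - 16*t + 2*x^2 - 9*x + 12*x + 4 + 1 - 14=-2*t^2 - 9*t + 2*x^2 + 3*x - 9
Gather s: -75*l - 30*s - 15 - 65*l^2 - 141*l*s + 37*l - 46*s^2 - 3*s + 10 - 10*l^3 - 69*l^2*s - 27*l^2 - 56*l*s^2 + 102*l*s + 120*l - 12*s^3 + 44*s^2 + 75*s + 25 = -10*l^3 - 92*l^2 + 82*l - 12*s^3 + s^2*(-56*l - 2) + s*(-69*l^2 - 39*l + 42) + 20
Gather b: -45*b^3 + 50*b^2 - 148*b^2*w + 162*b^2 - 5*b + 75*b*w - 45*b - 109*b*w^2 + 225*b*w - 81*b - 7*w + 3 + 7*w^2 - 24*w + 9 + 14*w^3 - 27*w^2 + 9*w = -45*b^3 + b^2*(212 - 148*w) + b*(-109*w^2 + 300*w - 131) + 14*w^3 - 20*w^2 - 22*w + 12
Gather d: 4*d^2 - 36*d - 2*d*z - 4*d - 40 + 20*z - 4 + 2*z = 4*d^2 + d*(-2*z - 40) + 22*z - 44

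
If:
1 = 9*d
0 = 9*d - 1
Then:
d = 1/9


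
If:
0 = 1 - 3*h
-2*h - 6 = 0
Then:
No Solution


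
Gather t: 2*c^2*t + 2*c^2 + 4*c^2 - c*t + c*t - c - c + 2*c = 2*c^2*t + 6*c^2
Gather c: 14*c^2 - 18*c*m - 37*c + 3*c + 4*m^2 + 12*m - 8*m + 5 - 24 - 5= 14*c^2 + c*(-18*m - 34) + 4*m^2 + 4*m - 24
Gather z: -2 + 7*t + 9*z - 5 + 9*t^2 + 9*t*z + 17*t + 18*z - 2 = 9*t^2 + 24*t + z*(9*t + 27) - 9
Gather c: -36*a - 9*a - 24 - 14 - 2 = -45*a - 40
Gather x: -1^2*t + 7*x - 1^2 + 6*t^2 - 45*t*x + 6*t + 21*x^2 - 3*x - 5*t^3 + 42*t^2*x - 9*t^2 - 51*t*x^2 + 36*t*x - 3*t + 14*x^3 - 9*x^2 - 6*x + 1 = -5*t^3 - 3*t^2 + 2*t + 14*x^3 + x^2*(12 - 51*t) + x*(42*t^2 - 9*t - 2)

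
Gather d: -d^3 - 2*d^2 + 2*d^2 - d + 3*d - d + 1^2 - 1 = -d^3 + d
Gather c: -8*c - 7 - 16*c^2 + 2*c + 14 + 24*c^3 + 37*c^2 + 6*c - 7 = 24*c^3 + 21*c^2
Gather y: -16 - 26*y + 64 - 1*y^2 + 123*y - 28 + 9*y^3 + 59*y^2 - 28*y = 9*y^3 + 58*y^2 + 69*y + 20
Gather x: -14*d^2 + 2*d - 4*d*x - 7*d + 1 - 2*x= -14*d^2 - 5*d + x*(-4*d - 2) + 1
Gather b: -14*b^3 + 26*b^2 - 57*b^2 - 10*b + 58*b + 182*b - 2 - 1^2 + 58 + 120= -14*b^3 - 31*b^2 + 230*b + 175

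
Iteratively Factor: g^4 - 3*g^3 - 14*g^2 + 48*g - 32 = (g - 1)*(g^3 - 2*g^2 - 16*g + 32) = (g - 2)*(g - 1)*(g^2 - 16) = (g - 2)*(g - 1)*(g + 4)*(g - 4)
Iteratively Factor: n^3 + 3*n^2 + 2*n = (n + 2)*(n^2 + n) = n*(n + 2)*(n + 1)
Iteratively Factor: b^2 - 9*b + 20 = (b - 5)*(b - 4)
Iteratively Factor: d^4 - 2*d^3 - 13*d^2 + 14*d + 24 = (d + 3)*(d^3 - 5*d^2 + 2*d + 8) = (d + 1)*(d + 3)*(d^2 - 6*d + 8) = (d - 4)*(d + 1)*(d + 3)*(d - 2)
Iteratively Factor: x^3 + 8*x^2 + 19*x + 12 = (x + 4)*(x^2 + 4*x + 3) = (x + 3)*(x + 4)*(x + 1)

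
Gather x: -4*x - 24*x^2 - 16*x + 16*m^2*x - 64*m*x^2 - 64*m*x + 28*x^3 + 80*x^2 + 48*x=28*x^3 + x^2*(56 - 64*m) + x*(16*m^2 - 64*m + 28)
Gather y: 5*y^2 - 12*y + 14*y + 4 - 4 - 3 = 5*y^2 + 2*y - 3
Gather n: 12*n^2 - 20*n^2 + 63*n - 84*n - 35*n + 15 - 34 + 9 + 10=-8*n^2 - 56*n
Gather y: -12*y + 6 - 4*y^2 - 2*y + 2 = -4*y^2 - 14*y + 8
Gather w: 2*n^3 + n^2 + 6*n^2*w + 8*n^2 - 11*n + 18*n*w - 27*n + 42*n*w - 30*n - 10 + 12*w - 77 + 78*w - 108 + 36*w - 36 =2*n^3 + 9*n^2 - 68*n + w*(6*n^2 + 60*n + 126) - 231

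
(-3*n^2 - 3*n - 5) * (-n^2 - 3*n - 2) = 3*n^4 + 12*n^3 + 20*n^2 + 21*n + 10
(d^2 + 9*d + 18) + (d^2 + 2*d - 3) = 2*d^2 + 11*d + 15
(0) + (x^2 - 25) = x^2 - 25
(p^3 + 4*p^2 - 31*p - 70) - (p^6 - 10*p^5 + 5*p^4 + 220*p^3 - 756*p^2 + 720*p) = -p^6 + 10*p^5 - 5*p^4 - 219*p^3 + 760*p^2 - 751*p - 70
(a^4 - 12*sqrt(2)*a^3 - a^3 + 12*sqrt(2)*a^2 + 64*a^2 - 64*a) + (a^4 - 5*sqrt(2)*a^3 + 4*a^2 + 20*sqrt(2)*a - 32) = 2*a^4 - 17*sqrt(2)*a^3 - a^3 + 12*sqrt(2)*a^2 + 68*a^2 - 64*a + 20*sqrt(2)*a - 32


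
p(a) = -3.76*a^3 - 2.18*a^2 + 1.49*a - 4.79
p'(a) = -11.28*a^2 - 4.36*a + 1.49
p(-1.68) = 4.38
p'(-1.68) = -23.02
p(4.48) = -379.95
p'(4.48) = -244.44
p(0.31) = -4.65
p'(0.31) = -0.95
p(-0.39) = -5.48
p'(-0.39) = 1.47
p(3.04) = -126.04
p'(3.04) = -116.01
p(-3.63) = 140.92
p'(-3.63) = -131.32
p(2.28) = -57.29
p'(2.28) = -67.09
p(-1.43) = -0.38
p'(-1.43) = -15.34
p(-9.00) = 2546.26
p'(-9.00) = -872.95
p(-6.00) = 719.95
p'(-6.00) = -378.43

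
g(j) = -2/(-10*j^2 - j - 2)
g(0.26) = 0.68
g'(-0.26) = 1.44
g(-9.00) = 0.00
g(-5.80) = 0.01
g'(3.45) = -0.01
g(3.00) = 0.02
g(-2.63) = 0.03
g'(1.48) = -0.09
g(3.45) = 0.02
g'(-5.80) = 0.00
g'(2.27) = -0.03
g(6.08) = 0.01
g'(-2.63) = 0.02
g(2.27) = 0.04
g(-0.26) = 0.83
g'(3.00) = -0.01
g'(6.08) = -0.00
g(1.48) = 0.08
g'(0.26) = -1.44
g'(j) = -2*(20*j + 1)/(-10*j^2 - j - 2)^2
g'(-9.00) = 0.00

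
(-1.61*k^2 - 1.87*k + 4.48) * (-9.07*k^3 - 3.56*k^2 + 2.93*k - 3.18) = 14.6027*k^5 + 22.6925*k^4 - 38.6937*k^3 - 16.3081*k^2 + 19.073*k - 14.2464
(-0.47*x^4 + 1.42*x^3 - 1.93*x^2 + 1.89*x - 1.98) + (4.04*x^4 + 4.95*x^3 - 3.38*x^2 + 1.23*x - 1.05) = 3.57*x^4 + 6.37*x^3 - 5.31*x^2 + 3.12*x - 3.03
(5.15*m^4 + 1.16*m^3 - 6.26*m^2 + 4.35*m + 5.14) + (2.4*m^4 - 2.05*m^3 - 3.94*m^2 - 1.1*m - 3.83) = 7.55*m^4 - 0.89*m^3 - 10.2*m^2 + 3.25*m + 1.31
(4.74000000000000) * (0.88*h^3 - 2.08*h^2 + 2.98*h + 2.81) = 4.1712*h^3 - 9.8592*h^2 + 14.1252*h + 13.3194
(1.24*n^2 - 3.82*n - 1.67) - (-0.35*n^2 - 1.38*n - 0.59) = 1.59*n^2 - 2.44*n - 1.08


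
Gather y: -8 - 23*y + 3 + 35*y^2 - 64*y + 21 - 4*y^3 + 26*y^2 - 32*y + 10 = -4*y^3 + 61*y^2 - 119*y + 26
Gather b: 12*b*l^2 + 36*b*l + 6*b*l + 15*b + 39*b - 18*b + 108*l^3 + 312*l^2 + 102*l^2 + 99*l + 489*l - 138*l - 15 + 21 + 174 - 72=b*(12*l^2 + 42*l + 36) + 108*l^3 + 414*l^2 + 450*l + 108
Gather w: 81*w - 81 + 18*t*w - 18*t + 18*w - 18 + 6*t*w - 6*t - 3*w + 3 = -24*t + w*(24*t + 96) - 96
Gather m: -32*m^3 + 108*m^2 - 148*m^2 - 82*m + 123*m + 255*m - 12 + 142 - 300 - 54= -32*m^3 - 40*m^2 + 296*m - 224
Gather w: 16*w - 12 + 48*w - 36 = 64*w - 48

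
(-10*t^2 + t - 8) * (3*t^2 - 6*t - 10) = -30*t^4 + 63*t^3 + 70*t^2 + 38*t + 80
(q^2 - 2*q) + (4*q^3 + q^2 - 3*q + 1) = 4*q^3 + 2*q^2 - 5*q + 1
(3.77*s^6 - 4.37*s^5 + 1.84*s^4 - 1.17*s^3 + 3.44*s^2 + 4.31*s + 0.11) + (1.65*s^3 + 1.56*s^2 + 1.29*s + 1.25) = 3.77*s^6 - 4.37*s^5 + 1.84*s^4 + 0.48*s^3 + 5.0*s^2 + 5.6*s + 1.36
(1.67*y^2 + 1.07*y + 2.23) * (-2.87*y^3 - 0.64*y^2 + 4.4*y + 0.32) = -4.7929*y^5 - 4.1397*y^4 + 0.2631*y^3 + 3.8152*y^2 + 10.1544*y + 0.7136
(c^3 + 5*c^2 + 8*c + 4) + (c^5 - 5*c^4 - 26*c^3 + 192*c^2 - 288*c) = c^5 - 5*c^4 - 25*c^3 + 197*c^2 - 280*c + 4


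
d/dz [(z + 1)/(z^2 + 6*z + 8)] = (z^2 + 6*z - 2*(z + 1)*(z + 3) + 8)/(z^2 + 6*z + 8)^2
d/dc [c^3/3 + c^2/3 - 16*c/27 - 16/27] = c^2 + 2*c/3 - 16/27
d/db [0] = 0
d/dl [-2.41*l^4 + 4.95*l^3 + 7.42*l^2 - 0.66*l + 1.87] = -9.64*l^3 + 14.85*l^2 + 14.84*l - 0.66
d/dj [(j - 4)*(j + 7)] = 2*j + 3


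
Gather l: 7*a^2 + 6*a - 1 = 7*a^2 + 6*a - 1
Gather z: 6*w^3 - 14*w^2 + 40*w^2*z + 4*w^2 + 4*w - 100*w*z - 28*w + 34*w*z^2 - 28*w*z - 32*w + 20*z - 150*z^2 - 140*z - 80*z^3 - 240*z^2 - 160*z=6*w^3 - 10*w^2 - 56*w - 80*z^3 + z^2*(34*w - 390) + z*(40*w^2 - 128*w - 280)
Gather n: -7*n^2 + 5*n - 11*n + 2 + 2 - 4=-7*n^2 - 6*n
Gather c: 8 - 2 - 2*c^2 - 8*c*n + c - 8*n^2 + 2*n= -2*c^2 + c*(1 - 8*n) - 8*n^2 + 2*n + 6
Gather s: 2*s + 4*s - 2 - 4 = 6*s - 6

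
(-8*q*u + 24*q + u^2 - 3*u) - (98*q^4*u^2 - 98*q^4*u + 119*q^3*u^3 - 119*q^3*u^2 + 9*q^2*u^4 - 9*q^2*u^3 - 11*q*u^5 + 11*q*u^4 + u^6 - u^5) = -98*q^4*u^2 + 98*q^4*u - 119*q^3*u^3 + 119*q^3*u^2 - 9*q^2*u^4 + 9*q^2*u^3 + 11*q*u^5 - 11*q*u^4 - 8*q*u + 24*q - u^6 + u^5 + u^2 - 3*u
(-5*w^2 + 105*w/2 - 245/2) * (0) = 0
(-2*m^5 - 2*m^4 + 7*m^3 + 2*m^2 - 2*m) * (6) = -12*m^5 - 12*m^4 + 42*m^3 + 12*m^2 - 12*m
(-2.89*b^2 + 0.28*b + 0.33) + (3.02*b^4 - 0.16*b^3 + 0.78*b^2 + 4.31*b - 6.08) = 3.02*b^4 - 0.16*b^3 - 2.11*b^2 + 4.59*b - 5.75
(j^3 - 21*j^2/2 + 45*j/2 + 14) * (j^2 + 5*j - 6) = j^5 - 11*j^4/2 - 36*j^3 + 379*j^2/2 - 65*j - 84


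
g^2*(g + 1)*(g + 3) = g^4 + 4*g^3 + 3*g^2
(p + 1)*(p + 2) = p^2 + 3*p + 2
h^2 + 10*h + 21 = (h + 3)*(h + 7)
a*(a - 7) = a^2 - 7*a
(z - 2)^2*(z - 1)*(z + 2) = z^4 - 3*z^3 - 2*z^2 + 12*z - 8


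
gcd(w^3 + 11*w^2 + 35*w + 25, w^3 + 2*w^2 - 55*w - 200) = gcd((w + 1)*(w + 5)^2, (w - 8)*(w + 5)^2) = w^2 + 10*w + 25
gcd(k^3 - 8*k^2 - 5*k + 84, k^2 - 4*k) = k - 4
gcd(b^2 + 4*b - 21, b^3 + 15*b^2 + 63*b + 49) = b + 7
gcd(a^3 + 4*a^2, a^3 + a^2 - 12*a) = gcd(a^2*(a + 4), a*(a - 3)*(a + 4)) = a^2 + 4*a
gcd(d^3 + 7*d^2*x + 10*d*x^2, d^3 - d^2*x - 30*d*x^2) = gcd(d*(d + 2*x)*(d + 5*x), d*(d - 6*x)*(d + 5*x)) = d^2 + 5*d*x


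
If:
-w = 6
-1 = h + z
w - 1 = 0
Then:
No Solution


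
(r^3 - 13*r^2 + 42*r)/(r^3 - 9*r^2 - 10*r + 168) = r/(r + 4)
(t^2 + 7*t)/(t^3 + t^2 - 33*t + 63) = t/(t^2 - 6*t + 9)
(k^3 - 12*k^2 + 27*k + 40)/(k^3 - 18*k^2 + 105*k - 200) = (k + 1)/(k - 5)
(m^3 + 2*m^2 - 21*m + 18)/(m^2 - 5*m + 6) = (m^2 + 5*m - 6)/(m - 2)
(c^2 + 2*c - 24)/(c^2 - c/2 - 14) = 2*(c + 6)/(2*c + 7)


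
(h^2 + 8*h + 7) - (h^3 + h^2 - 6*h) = -h^3 + 14*h + 7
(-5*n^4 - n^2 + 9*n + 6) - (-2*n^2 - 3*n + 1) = -5*n^4 + n^2 + 12*n + 5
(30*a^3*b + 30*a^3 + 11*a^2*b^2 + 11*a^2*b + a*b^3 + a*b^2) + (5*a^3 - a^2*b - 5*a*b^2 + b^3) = 30*a^3*b + 35*a^3 + 11*a^2*b^2 + 10*a^2*b + a*b^3 - 4*a*b^2 + b^3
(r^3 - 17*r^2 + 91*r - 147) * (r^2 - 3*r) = r^5 - 20*r^4 + 142*r^3 - 420*r^2 + 441*r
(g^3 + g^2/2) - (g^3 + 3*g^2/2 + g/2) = -g^2 - g/2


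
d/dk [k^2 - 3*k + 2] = 2*k - 3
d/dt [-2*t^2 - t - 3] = -4*t - 1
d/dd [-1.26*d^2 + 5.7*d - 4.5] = 5.7 - 2.52*d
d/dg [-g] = -1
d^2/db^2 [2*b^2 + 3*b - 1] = 4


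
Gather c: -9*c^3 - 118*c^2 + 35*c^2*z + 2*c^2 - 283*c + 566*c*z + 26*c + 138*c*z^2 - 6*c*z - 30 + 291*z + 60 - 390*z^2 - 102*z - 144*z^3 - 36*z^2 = -9*c^3 + c^2*(35*z - 116) + c*(138*z^2 + 560*z - 257) - 144*z^3 - 426*z^2 + 189*z + 30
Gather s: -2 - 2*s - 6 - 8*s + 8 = -10*s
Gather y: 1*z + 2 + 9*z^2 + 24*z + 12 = 9*z^2 + 25*z + 14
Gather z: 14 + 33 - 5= 42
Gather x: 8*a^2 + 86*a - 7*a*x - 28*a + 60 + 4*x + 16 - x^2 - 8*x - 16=8*a^2 + 58*a - x^2 + x*(-7*a - 4) + 60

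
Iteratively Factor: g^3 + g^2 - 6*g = (g)*(g^2 + g - 6) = g*(g - 2)*(g + 3)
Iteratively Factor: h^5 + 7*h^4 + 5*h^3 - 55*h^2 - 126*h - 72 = (h + 1)*(h^4 + 6*h^3 - h^2 - 54*h - 72) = (h + 1)*(h + 2)*(h^3 + 4*h^2 - 9*h - 36) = (h - 3)*(h + 1)*(h + 2)*(h^2 + 7*h + 12) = (h - 3)*(h + 1)*(h + 2)*(h + 4)*(h + 3)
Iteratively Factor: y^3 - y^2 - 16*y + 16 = (y - 4)*(y^2 + 3*y - 4) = (y - 4)*(y + 4)*(y - 1)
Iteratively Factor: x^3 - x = (x + 1)*(x^2 - x) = (x - 1)*(x + 1)*(x)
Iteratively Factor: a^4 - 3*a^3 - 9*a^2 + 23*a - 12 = (a - 1)*(a^3 - 2*a^2 - 11*a + 12) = (a - 1)^2*(a^2 - a - 12) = (a - 4)*(a - 1)^2*(a + 3)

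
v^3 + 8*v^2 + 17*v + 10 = (v + 1)*(v + 2)*(v + 5)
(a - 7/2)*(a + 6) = a^2 + 5*a/2 - 21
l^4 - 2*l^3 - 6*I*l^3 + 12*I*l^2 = l^2*(l - 2)*(l - 6*I)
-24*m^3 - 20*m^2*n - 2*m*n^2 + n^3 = (-6*m + n)*(2*m + n)^2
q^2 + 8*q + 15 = (q + 3)*(q + 5)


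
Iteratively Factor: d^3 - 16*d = (d + 4)*(d^2 - 4*d) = (d - 4)*(d + 4)*(d)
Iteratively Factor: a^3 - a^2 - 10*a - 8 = (a + 2)*(a^2 - 3*a - 4) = (a - 4)*(a + 2)*(a + 1)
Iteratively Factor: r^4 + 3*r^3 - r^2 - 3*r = (r + 1)*(r^3 + 2*r^2 - 3*r) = (r - 1)*(r + 1)*(r^2 + 3*r) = (r - 1)*(r + 1)*(r + 3)*(r)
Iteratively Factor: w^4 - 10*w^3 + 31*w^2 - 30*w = (w - 3)*(w^3 - 7*w^2 + 10*w) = (w - 5)*(w - 3)*(w^2 - 2*w) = (w - 5)*(w - 3)*(w - 2)*(w)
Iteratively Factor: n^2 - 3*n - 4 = (n + 1)*(n - 4)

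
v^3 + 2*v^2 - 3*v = v*(v - 1)*(v + 3)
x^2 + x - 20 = (x - 4)*(x + 5)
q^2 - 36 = (q - 6)*(q + 6)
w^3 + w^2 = w^2*(w + 1)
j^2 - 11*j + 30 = (j - 6)*(j - 5)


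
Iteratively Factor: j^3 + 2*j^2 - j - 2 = (j + 1)*(j^2 + j - 2) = (j - 1)*(j + 1)*(j + 2)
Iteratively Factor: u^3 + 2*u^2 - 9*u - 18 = (u + 2)*(u^2 - 9) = (u - 3)*(u + 2)*(u + 3)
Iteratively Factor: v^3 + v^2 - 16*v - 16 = (v + 1)*(v^2 - 16) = (v - 4)*(v + 1)*(v + 4)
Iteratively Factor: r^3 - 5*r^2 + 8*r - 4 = (r - 2)*(r^2 - 3*r + 2) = (r - 2)*(r - 1)*(r - 2)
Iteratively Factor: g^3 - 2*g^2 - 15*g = (g)*(g^2 - 2*g - 15) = g*(g + 3)*(g - 5)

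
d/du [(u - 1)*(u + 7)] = 2*u + 6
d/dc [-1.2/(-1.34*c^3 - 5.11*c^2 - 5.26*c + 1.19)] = (-4.824*c^2 - 12.264*c - 6.312)/(1.34*c^3 + 5.11*c^2 + 5.26*c - 1.19)^2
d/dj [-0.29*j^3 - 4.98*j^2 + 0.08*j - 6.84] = -0.87*j^2 - 9.96*j + 0.08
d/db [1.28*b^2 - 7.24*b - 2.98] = 2.56*b - 7.24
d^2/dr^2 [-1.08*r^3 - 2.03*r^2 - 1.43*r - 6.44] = -6.48*r - 4.06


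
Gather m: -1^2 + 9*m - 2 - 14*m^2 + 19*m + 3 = -14*m^2 + 28*m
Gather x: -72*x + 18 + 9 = 27 - 72*x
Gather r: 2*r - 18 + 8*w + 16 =2*r + 8*w - 2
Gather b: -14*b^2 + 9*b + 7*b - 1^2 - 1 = -14*b^2 + 16*b - 2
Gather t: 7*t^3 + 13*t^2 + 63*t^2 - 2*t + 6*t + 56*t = 7*t^3 + 76*t^2 + 60*t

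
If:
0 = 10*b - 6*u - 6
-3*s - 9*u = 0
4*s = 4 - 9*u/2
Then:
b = 7/25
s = 8/5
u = -8/15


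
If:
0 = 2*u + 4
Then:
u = -2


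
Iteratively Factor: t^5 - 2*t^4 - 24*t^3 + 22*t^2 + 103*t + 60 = (t + 4)*(t^4 - 6*t^3 + 22*t + 15) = (t - 3)*(t + 4)*(t^3 - 3*t^2 - 9*t - 5) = (t - 3)*(t + 1)*(t + 4)*(t^2 - 4*t - 5) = (t - 5)*(t - 3)*(t + 1)*(t + 4)*(t + 1)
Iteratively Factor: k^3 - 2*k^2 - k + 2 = (k + 1)*(k^2 - 3*k + 2) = (k - 2)*(k + 1)*(k - 1)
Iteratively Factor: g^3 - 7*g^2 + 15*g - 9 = (g - 3)*(g^2 - 4*g + 3) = (g - 3)*(g - 1)*(g - 3)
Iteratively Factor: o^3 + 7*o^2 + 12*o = (o + 4)*(o^2 + 3*o) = o*(o + 4)*(o + 3)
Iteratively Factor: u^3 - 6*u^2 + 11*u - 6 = (u - 3)*(u^2 - 3*u + 2) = (u - 3)*(u - 2)*(u - 1)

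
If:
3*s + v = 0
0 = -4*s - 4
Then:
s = -1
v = 3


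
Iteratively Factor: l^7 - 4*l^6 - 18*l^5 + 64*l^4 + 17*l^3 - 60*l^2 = (l + 4)*(l^6 - 8*l^5 + 14*l^4 + 8*l^3 - 15*l^2) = (l + 1)*(l + 4)*(l^5 - 9*l^4 + 23*l^3 - 15*l^2) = (l - 5)*(l + 1)*(l + 4)*(l^4 - 4*l^3 + 3*l^2) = l*(l - 5)*(l + 1)*(l + 4)*(l^3 - 4*l^2 + 3*l) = l*(l - 5)*(l - 3)*(l + 1)*(l + 4)*(l^2 - l) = l*(l - 5)*(l - 3)*(l - 1)*(l + 1)*(l + 4)*(l)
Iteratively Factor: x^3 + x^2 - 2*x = (x + 2)*(x^2 - x) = (x - 1)*(x + 2)*(x)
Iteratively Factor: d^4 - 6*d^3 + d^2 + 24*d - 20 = (d - 1)*(d^3 - 5*d^2 - 4*d + 20) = (d - 5)*(d - 1)*(d^2 - 4) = (d - 5)*(d - 2)*(d - 1)*(d + 2)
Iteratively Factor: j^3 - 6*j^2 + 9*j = (j)*(j^2 - 6*j + 9) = j*(j - 3)*(j - 3)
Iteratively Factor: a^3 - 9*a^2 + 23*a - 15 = (a - 1)*(a^2 - 8*a + 15) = (a - 3)*(a - 1)*(a - 5)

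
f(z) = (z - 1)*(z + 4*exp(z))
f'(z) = z + (z - 1)*(4*exp(z) + 1) + 4*exp(z)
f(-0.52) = -2.82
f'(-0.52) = -3.28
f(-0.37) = -3.28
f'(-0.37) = -2.76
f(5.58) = 4881.67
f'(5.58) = 5926.56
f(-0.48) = -2.95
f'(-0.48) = -3.15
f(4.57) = 1394.96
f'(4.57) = 1772.97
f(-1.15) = -0.25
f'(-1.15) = -4.76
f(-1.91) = 3.83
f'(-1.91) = -5.95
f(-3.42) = 14.54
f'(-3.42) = -8.29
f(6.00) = 8098.58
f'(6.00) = 9693.29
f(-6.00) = 41.93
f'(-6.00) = -13.06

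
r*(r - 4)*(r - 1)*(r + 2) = r^4 - 3*r^3 - 6*r^2 + 8*r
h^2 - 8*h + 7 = (h - 7)*(h - 1)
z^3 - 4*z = z*(z - 2)*(z + 2)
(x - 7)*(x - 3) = x^2 - 10*x + 21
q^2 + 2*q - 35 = (q - 5)*(q + 7)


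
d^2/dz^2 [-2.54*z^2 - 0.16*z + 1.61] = -5.08000000000000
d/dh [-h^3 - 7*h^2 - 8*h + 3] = -3*h^2 - 14*h - 8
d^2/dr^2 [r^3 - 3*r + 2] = 6*r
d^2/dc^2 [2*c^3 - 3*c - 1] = 12*c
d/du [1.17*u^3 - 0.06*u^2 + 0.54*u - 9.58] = 3.51*u^2 - 0.12*u + 0.54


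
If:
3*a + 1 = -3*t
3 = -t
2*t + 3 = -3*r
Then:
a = 8/3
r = 1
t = -3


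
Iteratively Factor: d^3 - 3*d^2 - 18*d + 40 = (d - 5)*(d^2 + 2*d - 8) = (d - 5)*(d - 2)*(d + 4)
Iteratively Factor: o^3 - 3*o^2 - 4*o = (o + 1)*(o^2 - 4*o) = o*(o + 1)*(o - 4)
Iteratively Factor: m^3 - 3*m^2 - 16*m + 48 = (m - 4)*(m^2 + m - 12) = (m - 4)*(m + 4)*(m - 3)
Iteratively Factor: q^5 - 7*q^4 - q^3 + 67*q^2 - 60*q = (q + 3)*(q^4 - 10*q^3 + 29*q^2 - 20*q) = q*(q + 3)*(q^3 - 10*q^2 + 29*q - 20) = q*(q - 4)*(q + 3)*(q^2 - 6*q + 5) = q*(q - 5)*(q - 4)*(q + 3)*(q - 1)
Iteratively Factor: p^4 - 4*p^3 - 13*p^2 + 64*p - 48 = (p - 1)*(p^3 - 3*p^2 - 16*p + 48) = (p - 3)*(p - 1)*(p^2 - 16) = (p - 3)*(p - 1)*(p + 4)*(p - 4)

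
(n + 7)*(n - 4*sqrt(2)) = n^2 - 4*sqrt(2)*n + 7*n - 28*sqrt(2)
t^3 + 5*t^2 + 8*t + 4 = (t + 1)*(t + 2)^2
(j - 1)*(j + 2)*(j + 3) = j^3 + 4*j^2 + j - 6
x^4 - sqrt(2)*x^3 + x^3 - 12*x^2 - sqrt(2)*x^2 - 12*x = x*(x + 1)*(x - 3*sqrt(2))*(x + 2*sqrt(2))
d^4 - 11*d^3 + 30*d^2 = d^2*(d - 6)*(d - 5)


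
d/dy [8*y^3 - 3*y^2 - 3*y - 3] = 24*y^2 - 6*y - 3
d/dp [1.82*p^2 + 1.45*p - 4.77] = 3.64*p + 1.45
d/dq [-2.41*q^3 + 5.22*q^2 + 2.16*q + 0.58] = -7.23*q^2 + 10.44*q + 2.16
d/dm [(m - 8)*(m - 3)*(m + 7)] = 3*m^2 - 8*m - 53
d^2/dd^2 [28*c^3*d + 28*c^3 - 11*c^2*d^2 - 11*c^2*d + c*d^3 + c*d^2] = 2*c*(-11*c + 3*d + 1)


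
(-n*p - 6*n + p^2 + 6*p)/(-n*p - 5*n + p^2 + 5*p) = (p + 6)/(p + 5)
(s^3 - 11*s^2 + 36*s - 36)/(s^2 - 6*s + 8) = (s^2 - 9*s + 18)/(s - 4)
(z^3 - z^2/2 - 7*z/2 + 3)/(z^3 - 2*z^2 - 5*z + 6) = (z - 3/2)/(z - 3)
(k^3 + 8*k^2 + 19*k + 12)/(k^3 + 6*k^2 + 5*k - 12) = (k + 1)/(k - 1)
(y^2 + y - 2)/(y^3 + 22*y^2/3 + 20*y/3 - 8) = 3*(y - 1)/(3*y^2 + 16*y - 12)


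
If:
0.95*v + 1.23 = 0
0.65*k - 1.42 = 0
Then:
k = 2.18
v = -1.29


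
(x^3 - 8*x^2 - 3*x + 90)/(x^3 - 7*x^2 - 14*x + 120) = (x + 3)/(x + 4)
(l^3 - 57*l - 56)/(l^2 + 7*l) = l - 7 - 8/l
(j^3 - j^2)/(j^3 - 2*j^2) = (j - 1)/(j - 2)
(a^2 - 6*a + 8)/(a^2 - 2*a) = (a - 4)/a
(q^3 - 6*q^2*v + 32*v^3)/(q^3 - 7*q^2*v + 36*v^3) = (q^2 - 8*q*v + 16*v^2)/(q^2 - 9*q*v + 18*v^2)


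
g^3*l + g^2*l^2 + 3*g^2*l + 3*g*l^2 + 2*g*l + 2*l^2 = (g + 2)*(g + l)*(g*l + l)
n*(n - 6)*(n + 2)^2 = n^4 - 2*n^3 - 20*n^2 - 24*n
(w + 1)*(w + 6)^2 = w^3 + 13*w^2 + 48*w + 36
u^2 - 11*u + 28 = (u - 7)*(u - 4)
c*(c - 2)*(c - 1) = c^3 - 3*c^2 + 2*c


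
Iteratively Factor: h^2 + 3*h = (h + 3)*(h)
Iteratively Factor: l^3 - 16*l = (l - 4)*(l^2 + 4*l) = (l - 4)*(l + 4)*(l)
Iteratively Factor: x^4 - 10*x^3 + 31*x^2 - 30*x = (x - 3)*(x^3 - 7*x^2 + 10*x) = x*(x - 3)*(x^2 - 7*x + 10) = x*(x - 3)*(x - 2)*(x - 5)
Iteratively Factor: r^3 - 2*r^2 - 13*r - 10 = (r + 1)*(r^2 - 3*r - 10) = (r - 5)*(r + 1)*(r + 2)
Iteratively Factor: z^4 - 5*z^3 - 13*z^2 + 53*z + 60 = (z - 4)*(z^3 - z^2 - 17*z - 15) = (z - 5)*(z - 4)*(z^2 + 4*z + 3) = (z - 5)*(z - 4)*(z + 1)*(z + 3)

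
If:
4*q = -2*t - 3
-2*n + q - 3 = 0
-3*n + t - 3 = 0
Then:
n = -3/2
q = 0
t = -3/2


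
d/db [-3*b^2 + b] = 1 - 6*b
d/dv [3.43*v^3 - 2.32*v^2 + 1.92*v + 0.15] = 10.29*v^2 - 4.64*v + 1.92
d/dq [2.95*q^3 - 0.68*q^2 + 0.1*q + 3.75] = 8.85*q^2 - 1.36*q + 0.1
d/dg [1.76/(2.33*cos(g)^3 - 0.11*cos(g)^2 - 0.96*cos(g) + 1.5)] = (12.3024*cos(g)^2 - 0.3872*cos(g) - 1.6896)*sin(g)/(2.33*cos(g)^3 - 0.11*cos(g)^2 - 0.96*cos(g) + 1.5)^2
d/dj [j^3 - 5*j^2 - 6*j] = 3*j^2 - 10*j - 6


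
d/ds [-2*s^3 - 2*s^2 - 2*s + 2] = -6*s^2 - 4*s - 2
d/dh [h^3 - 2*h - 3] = 3*h^2 - 2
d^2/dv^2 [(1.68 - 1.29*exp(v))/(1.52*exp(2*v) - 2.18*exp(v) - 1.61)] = (-2.980416*exp(4*v) + 11.251344*exp(3*v) - 35.641872*exp(2*v) + 28.956858*exp(v) - 9.240273)*exp(v)/(3.511808*exp(6*v) - 15.110016*exp(5*v) + 10.511712*exp(4*v) + 21.649144*exp(3*v) - 11.134116*exp(2*v) - 16.952334*exp(v) - 4.173281)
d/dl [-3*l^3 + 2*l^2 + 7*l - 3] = -9*l^2 + 4*l + 7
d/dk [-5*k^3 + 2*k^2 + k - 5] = -15*k^2 + 4*k + 1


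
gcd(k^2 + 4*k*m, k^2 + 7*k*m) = k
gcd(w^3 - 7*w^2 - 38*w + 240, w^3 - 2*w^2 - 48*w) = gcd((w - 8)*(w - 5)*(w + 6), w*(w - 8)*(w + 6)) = w^2 - 2*w - 48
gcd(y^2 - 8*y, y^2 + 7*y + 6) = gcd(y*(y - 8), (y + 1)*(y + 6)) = 1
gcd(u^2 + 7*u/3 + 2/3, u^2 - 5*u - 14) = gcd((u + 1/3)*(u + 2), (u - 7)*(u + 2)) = u + 2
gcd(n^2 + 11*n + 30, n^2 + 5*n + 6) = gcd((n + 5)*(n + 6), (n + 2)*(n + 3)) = 1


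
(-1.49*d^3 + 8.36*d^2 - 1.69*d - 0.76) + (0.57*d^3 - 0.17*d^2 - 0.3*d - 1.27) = -0.92*d^3 + 8.19*d^2 - 1.99*d - 2.03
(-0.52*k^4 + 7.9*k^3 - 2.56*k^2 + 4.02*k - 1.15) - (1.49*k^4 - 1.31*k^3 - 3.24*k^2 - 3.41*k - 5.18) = -2.01*k^4 + 9.21*k^3 + 0.68*k^2 + 7.43*k + 4.03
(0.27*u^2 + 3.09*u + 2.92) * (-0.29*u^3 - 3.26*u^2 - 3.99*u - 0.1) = -0.0783*u^5 - 1.7763*u^4 - 11.9975*u^3 - 21.8753*u^2 - 11.9598*u - 0.292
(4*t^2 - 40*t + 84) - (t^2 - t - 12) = 3*t^2 - 39*t + 96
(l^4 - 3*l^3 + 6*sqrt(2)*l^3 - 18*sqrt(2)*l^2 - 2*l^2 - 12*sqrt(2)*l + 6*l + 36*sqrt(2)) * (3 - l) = -l^5 - 6*sqrt(2)*l^4 + 6*l^4 - 7*l^3 + 36*sqrt(2)*l^3 - 42*sqrt(2)*l^2 - 12*l^2 - 72*sqrt(2)*l + 18*l + 108*sqrt(2)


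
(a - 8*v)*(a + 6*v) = a^2 - 2*a*v - 48*v^2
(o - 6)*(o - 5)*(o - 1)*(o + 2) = o^4 - 10*o^3 + 17*o^2 + 52*o - 60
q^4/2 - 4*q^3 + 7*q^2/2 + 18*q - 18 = (q/2 + 1)*(q - 6)*(q - 3)*(q - 1)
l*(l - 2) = l^2 - 2*l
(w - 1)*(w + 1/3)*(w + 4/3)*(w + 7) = w^4 + 23*w^3/3 + 31*w^2/9 - 9*w - 28/9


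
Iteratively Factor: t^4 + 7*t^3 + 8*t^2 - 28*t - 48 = (t - 2)*(t^3 + 9*t^2 + 26*t + 24) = (t - 2)*(t + 3)*(t^2 + 6*t + 8) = (t - 2)*(t + 2)*(t + 3)*(t + 4)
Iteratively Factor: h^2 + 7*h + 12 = (h + 4)*(h + 3)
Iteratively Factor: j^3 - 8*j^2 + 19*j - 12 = (j - 3)*(j^2 - 5*j + 4) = (j - 4)*(j - 3)*(j - 1)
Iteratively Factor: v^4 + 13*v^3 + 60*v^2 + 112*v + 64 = (v + 4)*(v^3 + 9*v^2 + 24*v + 16) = (v + 1)*(v + 4)*(v^2 + 8*v + 16) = (v + 1)*(v + 4)^2*(v + 4)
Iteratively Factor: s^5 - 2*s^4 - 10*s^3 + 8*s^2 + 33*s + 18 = (s + 1)*(s^4 - 3*s^3 - 7*s^2 + 15*s + 18) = (s - 3)*(s + 1)*(s^3 - 7*s - 6) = (s - 3)*(s + 1)^2*(s^2 - s - 6) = (s - 3)*(s + 1)^2*(s + 2)*(s - 3)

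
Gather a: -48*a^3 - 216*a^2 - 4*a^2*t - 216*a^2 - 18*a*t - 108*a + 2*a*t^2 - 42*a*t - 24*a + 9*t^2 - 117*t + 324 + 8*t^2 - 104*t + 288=-48*a^3 + a^2*(-4*t - 432) + a*(2*t^2 - 60*t - 132) + 17*t^2 - 221*t + 612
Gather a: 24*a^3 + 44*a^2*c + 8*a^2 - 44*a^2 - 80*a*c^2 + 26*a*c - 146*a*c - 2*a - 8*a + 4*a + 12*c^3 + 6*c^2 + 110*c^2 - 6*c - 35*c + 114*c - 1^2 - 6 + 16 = 24*a^3 + a^2*(44*c - 36) + a*(-80*c^2 - 120*c - 6) + 12*c^3 + 116*c^2 + 73*c + 9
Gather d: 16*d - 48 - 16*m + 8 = 16*d - 16*m - 40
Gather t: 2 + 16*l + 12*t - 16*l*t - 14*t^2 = 16*l - 14*t^2 + t*(12 - 16*l) + 2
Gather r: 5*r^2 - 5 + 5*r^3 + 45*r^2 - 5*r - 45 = 5*r^3 + 50*r^2 - 5*r - 50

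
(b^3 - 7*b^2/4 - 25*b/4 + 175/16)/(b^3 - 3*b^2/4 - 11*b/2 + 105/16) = (2*b - 5)/(2*b - 3)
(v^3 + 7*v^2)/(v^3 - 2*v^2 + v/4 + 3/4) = 4*v^2*(v + 7)/(4*v^3 - 8*v^2 + v + 3)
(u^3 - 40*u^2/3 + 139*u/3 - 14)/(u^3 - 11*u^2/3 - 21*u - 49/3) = (3*u^2 - 19*u + 6)/(3*u^2 + 10*u + 7)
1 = 1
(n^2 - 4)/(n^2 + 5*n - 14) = (n + 2)/(n + 7)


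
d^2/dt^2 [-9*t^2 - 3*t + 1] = -18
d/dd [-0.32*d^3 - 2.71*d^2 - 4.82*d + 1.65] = -0.96*d^2 - 5.42*d - 4.82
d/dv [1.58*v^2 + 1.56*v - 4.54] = 3.16*v + 1.56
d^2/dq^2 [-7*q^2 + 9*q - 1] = -14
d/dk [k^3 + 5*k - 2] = 3*k^2 + 5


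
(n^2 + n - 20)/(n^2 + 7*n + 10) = (n - 4)/(n + 2)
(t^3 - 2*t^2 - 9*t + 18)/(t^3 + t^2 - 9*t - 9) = (t - 2)/(t + 1)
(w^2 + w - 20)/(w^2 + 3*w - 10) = (w - 4)/(w - 2)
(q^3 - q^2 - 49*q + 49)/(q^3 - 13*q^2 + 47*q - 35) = (q + 7)/(q - 5)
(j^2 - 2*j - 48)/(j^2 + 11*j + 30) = (j - 8)/(j + 5)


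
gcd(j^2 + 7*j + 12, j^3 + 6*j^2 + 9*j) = j + 3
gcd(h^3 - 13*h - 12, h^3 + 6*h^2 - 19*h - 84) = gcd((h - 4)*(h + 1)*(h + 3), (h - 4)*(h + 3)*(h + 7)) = h^2 - h - 12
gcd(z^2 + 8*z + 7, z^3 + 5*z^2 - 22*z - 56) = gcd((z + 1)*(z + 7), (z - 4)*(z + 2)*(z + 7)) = z + 7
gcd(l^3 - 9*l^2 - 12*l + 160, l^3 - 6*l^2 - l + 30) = l - 5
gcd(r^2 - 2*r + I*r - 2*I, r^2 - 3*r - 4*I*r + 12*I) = 1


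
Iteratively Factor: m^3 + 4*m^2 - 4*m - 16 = (m + 4)*(m^2 - 4) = (m + 2)*(m + 4)*(m - 2)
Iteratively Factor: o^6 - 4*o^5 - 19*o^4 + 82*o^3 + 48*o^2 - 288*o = (o - 3)*(o^5 - o^4 - 22*o^3 + 16*o^2 + 96*o) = (o - 4)*(o - 3)*(o^4 + 3*o^3 - 10*o^2 - 24*o) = (o - 4)*(o - 3)^2*(o^3 + 6*o^2 + 8*o) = (o - 4)*(o - 3)^2*(o + 2)*(o^2 + 4*o) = (o - 4)*(o - 3)^2*(o + 2)*(o + 4)*(o)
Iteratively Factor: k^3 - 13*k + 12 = (k - 3)*(k^2 + 3*k - 4) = (k - 3)*(k + 4)*(k - 1)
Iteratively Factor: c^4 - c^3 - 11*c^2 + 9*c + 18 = (c - 2)*(c^3 + c^2 - 9*c - 9) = (c - 3)*(c - 2)*(c^2 + 4*c + 3) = (c - 3)*(c - 2)*(c + 1)*(c + 3)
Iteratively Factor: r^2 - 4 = (r + 2)*(r - 2)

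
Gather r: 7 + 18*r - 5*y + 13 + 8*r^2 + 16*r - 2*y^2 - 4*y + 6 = 8*r^2 + 34*r - 2*y^2 - 9*y + 26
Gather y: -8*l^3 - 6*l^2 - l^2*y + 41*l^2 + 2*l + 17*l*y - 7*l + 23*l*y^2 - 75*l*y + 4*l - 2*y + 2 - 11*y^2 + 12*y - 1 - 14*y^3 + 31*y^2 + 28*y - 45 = -8*l^3 + 35*l^2 - l - 14*y^3 + y^2*(23*l + 20) + y*(-l^2 - 58*l + 38) - 44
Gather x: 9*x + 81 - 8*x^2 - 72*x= -8*x^2 - 63*x + 81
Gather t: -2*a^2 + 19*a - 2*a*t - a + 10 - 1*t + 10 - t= -2*a^2 + 18*a + t*(-2*a - 2) + 20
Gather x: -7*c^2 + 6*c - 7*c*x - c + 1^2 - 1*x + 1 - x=-7*c^2 + 5*c + x*(-7*c - 2) + 2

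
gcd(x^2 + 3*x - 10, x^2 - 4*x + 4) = x - 2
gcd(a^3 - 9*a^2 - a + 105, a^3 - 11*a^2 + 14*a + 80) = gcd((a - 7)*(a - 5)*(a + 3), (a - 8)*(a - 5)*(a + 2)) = a - 5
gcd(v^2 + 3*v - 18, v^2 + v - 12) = v - 3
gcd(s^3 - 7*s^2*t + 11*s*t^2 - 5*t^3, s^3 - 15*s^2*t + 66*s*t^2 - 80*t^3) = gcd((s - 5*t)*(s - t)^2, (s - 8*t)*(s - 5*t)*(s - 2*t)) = s - 5*t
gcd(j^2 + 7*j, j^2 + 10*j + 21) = j + 7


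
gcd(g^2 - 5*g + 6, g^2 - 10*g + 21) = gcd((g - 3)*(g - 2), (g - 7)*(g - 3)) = g - 3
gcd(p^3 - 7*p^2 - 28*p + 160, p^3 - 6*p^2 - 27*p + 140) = p^2 + p - 20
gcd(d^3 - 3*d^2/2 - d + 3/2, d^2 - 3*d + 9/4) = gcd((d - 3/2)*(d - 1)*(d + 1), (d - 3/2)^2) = d - 3/2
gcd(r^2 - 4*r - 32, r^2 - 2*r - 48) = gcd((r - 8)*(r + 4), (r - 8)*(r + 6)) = r - 8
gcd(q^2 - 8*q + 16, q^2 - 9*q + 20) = q - 4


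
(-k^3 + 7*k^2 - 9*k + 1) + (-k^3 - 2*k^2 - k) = -2*k^3 + 5*k^2 - 10*k + 1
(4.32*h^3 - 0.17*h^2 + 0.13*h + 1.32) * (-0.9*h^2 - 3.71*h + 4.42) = -3.888*h^5 - 15.8742*h^4 + 19.6081*h^3 - 2.4217*h^2 - 4.3226*h + 5.8344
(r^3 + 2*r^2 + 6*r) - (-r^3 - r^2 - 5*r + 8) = 2*r^3 + 3*r^2 + 11*r - 8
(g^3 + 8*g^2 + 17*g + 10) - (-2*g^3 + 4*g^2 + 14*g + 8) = 3*g^3 + 4*g^2 + 3*g + 2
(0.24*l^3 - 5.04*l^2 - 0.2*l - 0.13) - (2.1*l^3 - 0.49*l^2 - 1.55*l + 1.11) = -1.86*l^3 - 4.55*l^2 + 1.35*l - 1.24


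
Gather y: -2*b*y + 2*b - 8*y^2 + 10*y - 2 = 2*b - 8*y^2 + y*(10 - 2*b) - 2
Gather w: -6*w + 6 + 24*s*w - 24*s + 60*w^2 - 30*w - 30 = -24*s + 60*w^2 + w*(24*s - 36) - 24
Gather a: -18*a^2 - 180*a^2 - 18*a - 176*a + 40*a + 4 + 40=-198*a^2 - 154*a + 44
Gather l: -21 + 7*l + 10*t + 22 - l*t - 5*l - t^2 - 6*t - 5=l*(2 - t) - t^2 + 4*t - 4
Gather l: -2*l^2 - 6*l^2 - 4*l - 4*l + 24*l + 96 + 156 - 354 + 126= -8*l^2 + 16*l + 24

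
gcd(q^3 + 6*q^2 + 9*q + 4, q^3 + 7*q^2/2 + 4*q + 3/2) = q^2 + 2*q + 1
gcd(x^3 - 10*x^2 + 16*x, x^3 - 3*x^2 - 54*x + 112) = x^2 - 10*x + 16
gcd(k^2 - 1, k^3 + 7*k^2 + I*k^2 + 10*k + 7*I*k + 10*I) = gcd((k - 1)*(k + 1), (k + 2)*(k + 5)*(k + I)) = 1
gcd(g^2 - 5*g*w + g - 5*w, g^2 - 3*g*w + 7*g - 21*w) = 1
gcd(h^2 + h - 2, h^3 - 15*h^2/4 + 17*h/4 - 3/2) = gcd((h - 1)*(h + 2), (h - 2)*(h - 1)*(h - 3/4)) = h - 1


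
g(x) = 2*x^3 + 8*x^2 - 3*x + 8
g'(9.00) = 627.00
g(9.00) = 2087.00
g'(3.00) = 99.00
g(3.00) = 125.00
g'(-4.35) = 40.94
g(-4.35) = 7.80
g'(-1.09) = -13.31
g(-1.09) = 18.18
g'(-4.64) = 51.94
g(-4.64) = -5.64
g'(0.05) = -2.18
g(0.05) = 7.87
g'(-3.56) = 16.08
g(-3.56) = 29.83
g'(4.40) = 183.56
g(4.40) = 320.05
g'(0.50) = 6.50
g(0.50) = 8.75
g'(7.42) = 446.06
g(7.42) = 1243.23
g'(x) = 6*x^2 + 16*x - 3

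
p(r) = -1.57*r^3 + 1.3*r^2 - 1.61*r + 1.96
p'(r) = -4.71*r^2 + 2.6*r - 1.61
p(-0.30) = 2.60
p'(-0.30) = -2.81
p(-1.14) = 7.81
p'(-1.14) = -10.70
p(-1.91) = 20.72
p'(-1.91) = -23.76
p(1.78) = -5.64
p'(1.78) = -11.91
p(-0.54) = 3.46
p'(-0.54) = -4.39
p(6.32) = -352.61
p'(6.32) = -173.31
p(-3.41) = 84.82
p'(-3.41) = -65.24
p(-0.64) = 3.93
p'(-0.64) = -5.20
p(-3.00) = 60.88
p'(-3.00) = -51.80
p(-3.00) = 60.88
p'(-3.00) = -51.80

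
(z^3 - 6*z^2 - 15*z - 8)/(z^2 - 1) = (z^2 - 7*z - 8)/(z - 1)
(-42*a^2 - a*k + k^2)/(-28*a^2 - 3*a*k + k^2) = (6*a + k)/(4*a + k)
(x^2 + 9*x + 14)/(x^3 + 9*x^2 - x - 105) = (x + 2)/(x^2 + 2*x - 15)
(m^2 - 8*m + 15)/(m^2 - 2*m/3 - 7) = 3*(m - 5)/(3*m + 7)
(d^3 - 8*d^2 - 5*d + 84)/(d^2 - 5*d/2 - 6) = 2*(d^2 - 4*d - 21)/(2*d + 3)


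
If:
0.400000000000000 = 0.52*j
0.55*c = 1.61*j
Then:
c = 2.25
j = 0.77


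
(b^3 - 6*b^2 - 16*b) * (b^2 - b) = b^5 - 7*b^4 - 10*b^3 + 16*b^2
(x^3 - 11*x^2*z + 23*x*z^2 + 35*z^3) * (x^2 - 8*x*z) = x^5 - 19*x^4*z + 111*x^3*z^2 - 149*x^2*z^3 - 280*x*z^4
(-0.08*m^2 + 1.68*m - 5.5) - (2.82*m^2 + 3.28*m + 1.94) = -2.9*m^2 - 1.6*m - 7.44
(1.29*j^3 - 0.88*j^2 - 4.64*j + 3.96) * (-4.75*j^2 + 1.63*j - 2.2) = -6.1275*j^5 + 6.2827*j^4 + 17.7676*j^3 - 24.4372*j^2 + 16.6628*j - 8.712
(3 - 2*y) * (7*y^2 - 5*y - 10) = -14*y^3 + 31*y^2 + 5*y - 30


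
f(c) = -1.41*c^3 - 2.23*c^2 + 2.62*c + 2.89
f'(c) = -4.23*c^2 - 4.46*c + 2.62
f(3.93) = -106.84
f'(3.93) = -80.24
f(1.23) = 0.12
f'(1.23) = -9.27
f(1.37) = -1.33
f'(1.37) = -11.43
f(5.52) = -287.75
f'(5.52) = -150.89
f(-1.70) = -1.08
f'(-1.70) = -2.02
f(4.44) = -152.85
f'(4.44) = -100.57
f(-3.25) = 19.22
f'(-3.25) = -27.56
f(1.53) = -3.37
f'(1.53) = -14.11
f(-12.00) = 2086.81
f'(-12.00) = -552.98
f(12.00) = -2723.27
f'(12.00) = -660.02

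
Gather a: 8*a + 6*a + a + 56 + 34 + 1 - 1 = 15*a + 90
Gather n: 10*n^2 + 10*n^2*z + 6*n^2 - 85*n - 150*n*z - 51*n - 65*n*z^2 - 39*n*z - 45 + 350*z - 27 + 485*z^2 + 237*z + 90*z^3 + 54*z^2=n^2*(10*z + 16) + n*(-65*z^2 - 189*z - 136) + 90*z^3 + 539*z^2 + 587*z - 72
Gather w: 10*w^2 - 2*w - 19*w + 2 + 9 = 10*w^2 - 21*w + 11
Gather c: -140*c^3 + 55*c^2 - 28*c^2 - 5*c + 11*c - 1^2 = -140*c^3 + 27*c^2 + 6*c - 1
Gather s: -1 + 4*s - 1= 4*s - 2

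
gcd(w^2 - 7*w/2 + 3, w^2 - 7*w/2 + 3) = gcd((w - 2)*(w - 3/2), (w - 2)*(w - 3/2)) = w^2 - 7*w/2 + 3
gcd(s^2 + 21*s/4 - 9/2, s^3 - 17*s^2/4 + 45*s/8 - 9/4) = s - 3/4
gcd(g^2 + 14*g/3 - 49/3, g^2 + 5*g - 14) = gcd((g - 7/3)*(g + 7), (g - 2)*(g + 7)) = g + 7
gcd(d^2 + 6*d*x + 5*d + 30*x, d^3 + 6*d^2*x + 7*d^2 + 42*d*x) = d + 6*x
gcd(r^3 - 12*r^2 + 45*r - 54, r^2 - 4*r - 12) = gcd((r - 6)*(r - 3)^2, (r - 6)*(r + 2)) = r - 6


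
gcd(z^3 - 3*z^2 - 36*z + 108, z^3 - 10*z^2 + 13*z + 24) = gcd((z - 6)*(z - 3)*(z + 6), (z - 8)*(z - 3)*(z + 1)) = z - 3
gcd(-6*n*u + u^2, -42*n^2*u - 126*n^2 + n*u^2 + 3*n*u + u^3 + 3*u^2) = -6*n + u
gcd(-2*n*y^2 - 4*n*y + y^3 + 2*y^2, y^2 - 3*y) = y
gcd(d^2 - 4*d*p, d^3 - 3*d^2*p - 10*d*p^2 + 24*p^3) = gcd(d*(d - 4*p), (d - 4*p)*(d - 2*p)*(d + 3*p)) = -d + 4*p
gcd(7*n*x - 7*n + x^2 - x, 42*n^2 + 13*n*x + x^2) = 7*n + x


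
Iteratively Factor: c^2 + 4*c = (c + 4)*(c)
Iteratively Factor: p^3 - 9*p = (p - 3)*(p^2 + 3*p) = p*(p - 3)*(p + 3)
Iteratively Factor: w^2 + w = (w)*(w + 1)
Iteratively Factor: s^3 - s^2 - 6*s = (s + 2)*(s^2 - 3*s) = (s - 3)*(s + 2)*(s)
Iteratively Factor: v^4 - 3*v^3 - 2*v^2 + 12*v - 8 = (v + 2)*(v^3 - 5*v^2 + 8*v - 4) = (v - 2)*(v + 2)*(v^2 - 3*v + 2) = (v - 2)^2*(v + 2)*(v - 1)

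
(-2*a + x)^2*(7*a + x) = 28*a^3 - 24*a^2*x + 3*a*x^2 + x^3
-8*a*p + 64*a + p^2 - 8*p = (-8*a + p)*(p - 8)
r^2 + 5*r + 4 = (r + 1)*(r + 4)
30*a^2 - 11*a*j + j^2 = (-6*a + j)*(-5*a + j)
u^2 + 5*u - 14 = (u - 2)*(u + 7)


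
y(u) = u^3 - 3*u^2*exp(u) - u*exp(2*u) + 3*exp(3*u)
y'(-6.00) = 107.82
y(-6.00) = -216.27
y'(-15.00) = 675.00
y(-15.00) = -3375.00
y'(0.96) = 120.91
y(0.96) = 40.56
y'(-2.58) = 19.66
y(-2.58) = -18.67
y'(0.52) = 31.26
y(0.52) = 11.58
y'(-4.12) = 50.50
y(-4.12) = -70.76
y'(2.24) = 6723.24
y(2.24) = 2158.65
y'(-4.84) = 69.95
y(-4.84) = -113.94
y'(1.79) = 1657.18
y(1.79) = 528.54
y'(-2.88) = 24.47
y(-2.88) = -25.28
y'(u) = -3*u^2*exp(u) + 3*u^2 - 2*u*exp(2*u) - 6*u*exp(u) + 9*exp(3*u) - exp(2*u)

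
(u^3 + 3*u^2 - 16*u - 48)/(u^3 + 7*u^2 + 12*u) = (u - 4)/u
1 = 1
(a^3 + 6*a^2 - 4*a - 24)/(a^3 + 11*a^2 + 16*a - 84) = (a + 2)/(a + 7)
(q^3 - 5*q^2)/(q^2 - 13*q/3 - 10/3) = 3*q^2/(3*q + 2)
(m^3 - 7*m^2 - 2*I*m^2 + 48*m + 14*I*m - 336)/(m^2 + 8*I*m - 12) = (m^2 - m*(7 + 8*I) + 56*I)/(m + 2*I)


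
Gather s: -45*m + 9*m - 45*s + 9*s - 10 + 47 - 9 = -36*m - 36*s + 28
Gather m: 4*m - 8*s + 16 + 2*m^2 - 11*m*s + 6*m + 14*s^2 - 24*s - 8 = 2*m^2 + m*(10 - 11*s) + 14*s^2 - 32*s + 8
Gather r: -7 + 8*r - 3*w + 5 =8*r - 3*w - 2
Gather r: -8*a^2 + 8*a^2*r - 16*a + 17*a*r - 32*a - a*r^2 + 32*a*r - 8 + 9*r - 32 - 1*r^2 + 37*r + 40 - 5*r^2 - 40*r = -8*a^2 - 48*a + r^2*(-a - 6) + r*(8*a^2 + 49*a + 6)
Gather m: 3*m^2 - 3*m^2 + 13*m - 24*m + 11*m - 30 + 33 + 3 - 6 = 0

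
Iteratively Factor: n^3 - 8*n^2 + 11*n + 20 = (n + 1)*(n^2 - 9*n + 20) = (n - 5)*(n + 1)*(n - 4)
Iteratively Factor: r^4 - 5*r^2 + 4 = (r - 2)*(r^3 + 2*r^2 - r - 2) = (r - 2)*(r - 1)*(r^2 + 3*r + 2) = (r - 2)*(r - 1)*(r + 1)*(r + 2)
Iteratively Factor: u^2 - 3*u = (u - 3)*(u)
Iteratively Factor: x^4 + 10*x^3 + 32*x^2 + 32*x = (x + 4)*(x^3 + 6*x^2 + 8*x) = (x + 4)^2*(x^2 + 2*x) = x*(x + 4)^2*(x + 2)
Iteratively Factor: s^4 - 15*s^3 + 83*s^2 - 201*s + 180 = (s - 3)*(s^3 - 12*s^2 + 47*s - 60) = (s - 3)^2*(s^2 - 9*s + 20) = (s - 5)*(s - 3)^2*(s - 4)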